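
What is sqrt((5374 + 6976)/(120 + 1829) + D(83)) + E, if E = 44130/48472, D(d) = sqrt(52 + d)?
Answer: 22065/24236 + sqrt(24070150 + 11395803*sqrt(15))/1949 ≈ 5.1478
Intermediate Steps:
E = 22065/24236 (E = 44130*(1/48472) = 22065/24236 ≈ 0.91042)
sqrt((5374 + 6976)/(120 + 1829) + D(83)) + E = sqrt((5374 + 6976)/(120 + 1829) + sqrt(52 + 83)) + 22065/24236 = sqrt(12350/1949 + sqrt(135)) + 22065/24236 = sqrt(12350*(1/1949) + 3*sqrt(15)) + 22065/24236 = sqrt(12350/1949 + 3*sqrt(15)) + 22065/24236 = 22065/24236 + sqrt(12350/1949 + 3*sqrt(15))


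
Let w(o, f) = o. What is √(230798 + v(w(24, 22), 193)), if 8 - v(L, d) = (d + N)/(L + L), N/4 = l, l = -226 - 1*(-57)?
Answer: √3693057/4 ≈ 480.43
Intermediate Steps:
l = -169 (l = -226 + 57 = -169)
N = -676 (N = 4*(-169) = -676)
v(L, d) = 8 - (-676 + d)/(2*L) (v(L, d) = 8 - (d - 676)/(L + L) = 8 - (-676 + d)/(2*L))
√(230798 + v(w(24, 22), 193)) = √(230798 + (½)*(676 - 1*193 + 16*24)/24) = √(230798 + (½)*(1/24)*(676 - 193 + 384)) = √(230798 + (½)*(1/24)*867) = √(230798 + 289/16) = √(3693057/16) = √3693057/4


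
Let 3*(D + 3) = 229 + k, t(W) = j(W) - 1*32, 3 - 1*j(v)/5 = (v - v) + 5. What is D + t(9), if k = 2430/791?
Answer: 76784/2373 ≈ 32.357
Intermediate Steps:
j(v) = -10 (j(v) = 15 - 5*((v - v) + 5) = 15 - 5*(0 + 5) = 15 - 5*5 = 15 - 25 = -10)
k = 2430/791 (k = 2430*(1/791) = 2430/791 ≈ 3.0721)
t(W) = -42 (t(W) = -10 - 1*32 = -10 - 32 = -42)
D = 176450/2373 (D = -3 + (229 + 2430/791)/3 = -3 + (⅓)*(183569/791) = -3 + 183569/2373 = 176450/2373 ≈ 74.357)
D + t(9) = 176450/2373 - 42 = 76784/2373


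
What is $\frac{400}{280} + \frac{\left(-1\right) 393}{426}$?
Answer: $\frac{503}{994} \approx 0.50604$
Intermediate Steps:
$\frac{400}{280} + \frac{\left(-1\right) 393}{426} = 400 \cdot \frac{1}{280} - \frac{131}{142} = \frac{10}{7} - \frac{131}{142} = \frac{503}{994}$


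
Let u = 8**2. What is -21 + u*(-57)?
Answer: -3669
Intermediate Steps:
u = 64
-21 + u*(-57) = -21 + 64*(-57) = -21 - 3648 = -3669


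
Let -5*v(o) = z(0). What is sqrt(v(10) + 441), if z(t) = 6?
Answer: sqrt(10995)/5 ≈ 20.971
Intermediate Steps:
v(o) = -6/5 (v(o) = -1/5*6 = -6/5)
sqrt(v(10) + 441) = sqrt(-6/5 + 441) = sqrt(2199/5) = sqrt(10995)/5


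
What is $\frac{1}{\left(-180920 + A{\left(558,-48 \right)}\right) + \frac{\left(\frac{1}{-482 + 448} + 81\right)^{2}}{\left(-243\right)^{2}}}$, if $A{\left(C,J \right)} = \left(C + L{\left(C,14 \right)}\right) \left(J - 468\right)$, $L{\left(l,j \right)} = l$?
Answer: $- \frac{68260644}{51658009544735} \approx -1.3214 \cdot 10^{-6}$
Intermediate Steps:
$A{\left(C,J \right)} = 2 C \left(-468 + J\right)$ ($A{\left(C,J \right)} = \left(C + C\right) \left(J - 468\right) = 2 C \left(-468 + J\right)$)
$\frac{1}{\left(-180920 + A{\left(558,-48 \right)}\right) + \frac{\left(\frac{1}{-482 + 448} + 81\right)^{2}}{\left(-243\right)^{2}}} = \frac{1}{\left(-180920 + 2 \cdot 558 \left(-468 - 48\right)\right) + \frac{\left(\frac{1}{-482 + 448} + 81\right)^{2}}{\left(-243\right)^{2}}} = \frac{1}{\left(-180920 + 2 \cdot 558 \left(-516\right)\right) + \frac{\left(\frac{1}{-34} + 81\right)^{2}}{59049}} = \frac{1}{\left(-180920 - 575856\right) + \left(- \frac{1}{34} + 81\right)^{2} \cdot \frac{1}{59049}} = \frac{1}{-756776 + \left(\frac{2753}{34}\right)^{2} \cdot \frac{1}{59049}} = \frac{1}{-756776 + \frac{7579009}{1156} \cdot \frac{1}{59049}} = \frac{1}{-756776 + \frac{7579009}{68260644}} = \frac{1}{- \frac{51658009544735}{68260644}} = - \frac{68260644}{51658009544735}$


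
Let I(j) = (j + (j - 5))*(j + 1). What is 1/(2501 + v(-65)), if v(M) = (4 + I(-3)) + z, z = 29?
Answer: 1/2556 ≈ 0.00039124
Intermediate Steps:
I(j) = (1 + j)*(-5 + 2*j) (I(j) = (j + (-5 + j))*(1 + j) = (-5 + 2*j)*(1 + j) = (1 + j)*(-5 + 2*j))
v(M) = 55 (v(M) = (4 + (-5 - 3*(-3) + 2*(-3)²)) + 29 = (4 + (-5 + 9 + 2*9)) + 29 = (4 + (-5 + 9 + 18)) + 29 = (4 + 22) + 29 = 26 + 29 = 55)
1/(2501 + v(-65)) = 1/(2501 + 55) = 1/2556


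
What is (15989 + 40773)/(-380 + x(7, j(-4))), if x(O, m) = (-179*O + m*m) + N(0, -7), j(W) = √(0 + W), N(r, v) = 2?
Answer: -56762/1635 ≈ -34.717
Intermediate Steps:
j(W) = √W
x(O, m) = 2 + m² - 179*O (x(O, m) = (-179*O + m*m) + 2 = (-179*O + m²) + 2 = (m² - 179*O) + 2 = 2 + m² - 179*O)
(15989 + 40773)/(-380 + x(7, j(-4))) = (15989 + 40773)/(-380 + (2 + (√(-4))² - 179*7)) = 56762/(-380 + (2 + (2*I)² - 1253)) = 56762/(-380 + (2 - 4 - 1253)) = 56762/(-380 - 1255) = 56762/(-1635) = 56762*(-1/1635) = -56762/1635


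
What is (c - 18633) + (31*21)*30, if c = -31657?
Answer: -30760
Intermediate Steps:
(c - 18633) + (31*21)*30 = (-31657 - 18633) + (31*21)*30 = -50290 + 651*30 = -50290 + 19530 = -30760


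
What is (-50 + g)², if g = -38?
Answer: 7744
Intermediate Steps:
(-50 + g)² = (-50 - 38)² = (-88)² = 7744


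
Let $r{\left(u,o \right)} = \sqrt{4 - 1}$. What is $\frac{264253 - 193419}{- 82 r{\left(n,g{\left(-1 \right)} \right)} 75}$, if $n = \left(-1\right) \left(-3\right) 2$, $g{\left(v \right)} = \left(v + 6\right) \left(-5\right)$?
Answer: $- \frac{35417 \sqrt{3}}{9225} \approx -6.6498$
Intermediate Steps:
$g{\left(v \right)} = -30 - 5 v$ ($g{\left(v \right)} = \left(6 + v\right) \left(-5\right) = -30 - 5 v$)
$n = 6$ ($n = 3 \cdot 2 = 6$)
$r{\left(u,o \right)} = \sqrt{3}$
$\frac{264253 - 193419}{- 82 r{\left(n,g{\left(-1 \right)} \right)} 75} = \frac{264253 - 193419}{- 82 \sqrt{3} \cdot 75} = \frac{70834}{\left(-6150\right) \sqrt{3}} = 70834 \left(- \frac{\sqrt{3}}{18450}\right) = - \frac{35417 \sqrt{3}}{9225}$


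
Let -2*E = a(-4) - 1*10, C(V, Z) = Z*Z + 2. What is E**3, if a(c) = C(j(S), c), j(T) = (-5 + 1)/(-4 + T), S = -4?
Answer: -64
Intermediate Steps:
j(T) = -4/(-4 + T)
C(V, Z) = 2 + Z**2 (C(V, Z) = Z**2 + 2 = 2 + Z**2)
a(c) = 2 + c**2
E = -4 (E = -((2 + (-4)**2) - 1*10)/2 = -((2 + 16) - 10)/2 = -(18 - 10)/2 = -1/2*8 = -4)
E**3 = (-4)**3 = -64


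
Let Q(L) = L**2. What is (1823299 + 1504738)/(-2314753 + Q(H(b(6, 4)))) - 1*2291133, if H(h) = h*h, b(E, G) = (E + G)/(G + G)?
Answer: -1357671608217491/592576143 ≈ -2.2911e+6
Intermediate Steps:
b(E, G) = (E + G)/(2*G) (b(E, G) = (E + G)/((2*G)) = (E + G)*(1/(2*G)) = (E + G)/(2*G))
H(h) = h**2
(1823299 + 1504738)/(-2314753 + Q(H(b(6, 4)))) - 1*2291133 = (1823299 + 1504738)/(-2314753 + (((1/2)*(6 + 4)/4)**2)**2) - 1*2291133 = 3328037/(-2314753 + (((1/2)*(1/4)*10)**2)**2) - 2291133 = 3328037/(-2314753 + ((5/4)**2)**2) - 2291133 = 3328037/(-2314753 + (25/16)**2) - 2291133 = 3328037/(-2314753 + 625/256) - 2291133 = 3328037/(-592576143/256) - 2291133 = 3328037*(-256/592576143) - 2291133 = -851977472/592576143 - 2291133 = -1357671608217491/592576143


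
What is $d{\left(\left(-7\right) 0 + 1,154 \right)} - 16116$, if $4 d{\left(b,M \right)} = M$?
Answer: $- \frac{32155}{2} \approx -16078.0$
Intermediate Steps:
$d{\left(b,M \right)} = \frac{M}{4}$
$d{\left(\left(-7\right) 0 + 1,154 \right)} - 16116 = \frac{1}{4} \cdot 154 - 16116 = \frac{77}{2} - 16116 = - \frac{32155}{2}$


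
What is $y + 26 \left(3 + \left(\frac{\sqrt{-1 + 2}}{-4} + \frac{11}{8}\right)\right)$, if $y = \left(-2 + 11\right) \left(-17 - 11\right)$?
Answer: $- \frac{579}{4} \approx -144.75$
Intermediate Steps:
$y = -252$ ($y = 9 \left(-28\right) = -252$)
$y + 26 \left(3 + \left(\frac{\sqrt{-1 + 2}}{-4} + \frac{11}{8}\right)\right) = -252 + 26 \left(3 + \left(\frac{\sqrt{-1 + 2}}{-4} + \frac{11}{8}\right)\right) = -252 + 26 \left(3 + \left(\sqrt{1} \left(- \frac{1}{4}\right) + 11 \cdot \frac{1}{8}\right)\right) = -252 + 26 \left(3 + \left(1 \left(- \frac{1}{4}\right) + \frac{11}{8}\right)\right) = -252 + 26 \left(3 + \left(- \frac{1}{4} + \frac{11}{8}\right)\right) = -252 + 26 \left(3 + \frac{9}{8}\right) = -252 + 26 \cdot \frac{33}{8} = -252 + \frac{429}{4} = - \frac{579}{4}$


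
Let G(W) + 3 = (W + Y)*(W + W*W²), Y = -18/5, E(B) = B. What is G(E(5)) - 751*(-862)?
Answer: 647541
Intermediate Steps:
Y = -18/5 (Y = -18*⅕ = -18/5 ≈ -3.6000)
G(W) = -3 + (-18/5 + W)*(W + W³) (G(W) = -3 + (W - 18/5)*(W + W*W²) = -3 + (-18/5 + W)*(W + W³))
G(E(5)) - 751*(-862) = (-3 + 5² + 5⁴ - 18/5*5 - 18/5*5³) - 751*(-862) = (-3 + 25 + 625 - 18 - 18/5*125) + 647362 = (-3 + 25 + 625 - 18 - 450) + 647362 = 179 + 647362 = 647541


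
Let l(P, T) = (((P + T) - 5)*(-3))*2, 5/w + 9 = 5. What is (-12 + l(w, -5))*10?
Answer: 555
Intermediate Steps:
w = -5/4 (w = 5/(-9 + 5) = 5/(-4) = 5*(-1/4) = -5/4 ≈ -1.2500)
l(P, T) = 30 - 6*P - 6*T (l(P, T) = ((-5 + P + T)*(-3))*2 = (15 - 3*P - 3*T)*2 = 30 - 6*P - 6*T)
(-12 + l(w, -5))*10 = (-12 + (30 - 6*(-5/4) - 6*(-5)))*10 = (-12 + (30 + 15/2 + 30))*10 = (-12 + 135/2)*10 = (111/2)*10 = 555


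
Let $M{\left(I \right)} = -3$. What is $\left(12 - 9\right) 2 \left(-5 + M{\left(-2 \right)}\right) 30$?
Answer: $-1440$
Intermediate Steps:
$\left(12 - 9\right) 2 \left(-5 + M{\left(-2 \right)}\right) 30 = \left(12 - 9\right) 2 \left(-5 - 3\right) 30 = 3 \cdot 2 \left(-8\right) 30 = 3 \left(-16\right) 30 = \left(-48\right) 30 = -1440$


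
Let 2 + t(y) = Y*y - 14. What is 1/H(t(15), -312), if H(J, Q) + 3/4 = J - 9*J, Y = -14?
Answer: 4/7229 ≈ 0.00055333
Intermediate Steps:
t(y) = -16 - 14*y (t(y) = -2 + (-14*y - 14) = -2 + (-14 - 14*y) = -16 - 14*y)
H(J, Q) = -¾ - 8*J (H(J, Q) = -¾ + (J - 9*J) = -¾ - 8*J)
1/H(t(15), -312) = 1/(-¾ - 8*(-16 - 14*15)) = 1/(-¾ - 8*(-16 - 210)) = 1/(-¾ - 8*(-226)) = 1/(-¾ + 1808) = 1/(7229/4) = 4/7229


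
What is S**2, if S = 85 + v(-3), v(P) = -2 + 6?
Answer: 7921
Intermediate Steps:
v(P) = 4
S = 89 (S = 85 + 4 = 89)
S**2 = 89**2 = 7921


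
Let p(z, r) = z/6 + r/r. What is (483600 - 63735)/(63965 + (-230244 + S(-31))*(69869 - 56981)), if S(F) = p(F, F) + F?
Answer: -83973/593554787 ≈ -0.00014147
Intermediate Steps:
p(z, r) = 1 + z/6 (p(z, r) = z*(1/6) + 1 = z/6 + 1 = 1 + z/6)
S(F) = 1 + 7*F/6 (S(F) = (1 + F/6) + F = 1 + 7*F/6)
(483600 - 63735)/(63965 + (-230244 + S(-31))*(69869 - 56981)) = (483600 - 63735)/(63965 + (-230244 + (1 + (7/6)*(-31)))*(69869 - 56981)) = 419865/(63965 + (-230244 + (1 - 217/6))*12888) = 419865/(63965 + (-230244 - 211/6)*12888) = 419865/(63965 - 1381675/6*12888) = 419865/(63965 - 2967837900) = 419865/(-2967773935) = 419865*(-1/2967773935) = -83973/593554787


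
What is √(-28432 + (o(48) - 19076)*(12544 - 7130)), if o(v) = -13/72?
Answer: I*√3719047447/6 ≈ 10164.0*I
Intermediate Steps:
o(v) = -13/72 (o(v) = -13*1/72 = -13/72)
√(-28432 + (o(48) - 19076)*(12544 - 7130)) = √(-28432 + (-13/72 - 19076)*(12544 - 7130)) = √(-28432 - 1373485/72*5414) = √(-28432 - 3718023895/36) = √(-3719047447/36) = I*√3719047447/6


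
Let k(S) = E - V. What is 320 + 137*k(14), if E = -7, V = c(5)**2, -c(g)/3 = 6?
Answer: -45027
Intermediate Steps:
c(g) = -18 (c(g) = -3*6 = -18)
V = 324 (V = (-18)**2 = 324)
k(S) = -331 (k(S) = -7 - 1*324 = -7 - 324 = -331)
320 + 137*k(14) = 320 + 137*(-331) = 320 - 45347 = -45027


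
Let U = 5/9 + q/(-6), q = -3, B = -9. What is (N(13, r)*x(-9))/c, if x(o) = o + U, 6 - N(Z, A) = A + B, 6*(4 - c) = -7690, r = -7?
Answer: -1573/11571 ≈ -0.13594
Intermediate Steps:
c = 3857/3 (c = 4 - 1/6*(-7690) = 4 + 3845/3 = 3857/3 ≈ 1285.7)
N(Z, A) = 15 - A (N(Z, A) = 6 - (A - 9) = 6 - (-9 + A) = 6 + (9 - A) = 15 - A)
U = 19/18 (U = 5/9 - 3/(-6) = 5*(1/9) - 3*(-1/6) = 5/9 + 1/2 = 19/18 ≈ 1.0556)
x(o) = 19/18 + o (x(o) = o + 19/18 = 19/18 + o)
(N(13, r)*x(-9))/c = ((15 - 1*(-7))*(19/18 - 9))/(3857/3) = ((15 + 7)*(-143/18))*(3/3857) = (22*(-143/18))*(3/3857) = -1573/9*3/3857 = -1573/11571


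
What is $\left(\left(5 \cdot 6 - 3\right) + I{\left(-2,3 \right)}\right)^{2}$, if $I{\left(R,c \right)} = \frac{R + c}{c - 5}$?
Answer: $\frac{2809}{4} \approx 702.25$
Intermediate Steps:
$I{\left(R,c \right)} = \frac{R + c}{-5 + c}$
$\left(\left(5 \cdot 6 - 3\right) + I{\left(-2,3 \right)}\right)^{2} = \left(\left(5 \cdot 6 - 3\right) + \frac{-2 + 3}{-5 + 3}\right)^{2} = \left(\left(30 - 3\right) + \frac{1}{-2} \cdot 1\right)^{2} = \left(27 - \frac{1}{2}\right)^{2} = \left(\frac{53}{2}\right)^{2} = \frac{2809}{4}$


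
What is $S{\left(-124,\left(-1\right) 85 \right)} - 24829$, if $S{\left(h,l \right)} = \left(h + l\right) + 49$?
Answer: $-24989$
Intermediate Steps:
$S{\left(h,l \right)} = 49 + h + l$
$S{\left(-124,\left(-1\right) 85 \right)} - 24829 = \left(49 - 124 - 85\right) - 24829 = -160 - 24829 = -24989$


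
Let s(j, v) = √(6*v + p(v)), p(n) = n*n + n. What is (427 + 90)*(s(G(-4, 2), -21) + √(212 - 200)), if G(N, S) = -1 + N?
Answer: 1034*√3 + 3619*√6 ≈ 10656.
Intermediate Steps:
p(n) = n + n² (p(n) = n² + n = n + n²)
s(j, v) = √(6*v + v*(1 + v))
(427 + 90)*(s(G(-4, 2), -21) + √(212 - 200)) = (427 + 90)*(√(-21*(7 - 21)) + √(212 - 200)) = 517*(√(-21*(-14)) + √12) = 517*(√294 + 2*√3) = 517*(7*√6 + 2*√3) = 517*(2*√3 + 7*√6) = 1034*√3 + 3619*√6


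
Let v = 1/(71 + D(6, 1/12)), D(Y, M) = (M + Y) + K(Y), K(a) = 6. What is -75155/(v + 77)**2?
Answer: -74704746395/5895321961 ≈ -12.672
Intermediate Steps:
D(Y, M) = 6 + M + Y (D(Y, M) = (M + Y) + 6 = 6 + M + Y)
v = 12/997 (v = 1/(71 + (6 + 1/12 + 6)) = 1/(71 + 145/12) = 1/(997/12) = 12/997 ≈ 0.012036)
-75155/(v + 77)**2 = -75155/(12/997 + 77)**2 = -75155/((76781/997)**2) = -75155/5895321961/994009 = -75155*994009/5895321961 = -74704746395/5895321961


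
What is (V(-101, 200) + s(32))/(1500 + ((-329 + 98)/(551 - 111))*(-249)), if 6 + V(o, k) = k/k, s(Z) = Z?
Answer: 360/21743 ≈ 0.016557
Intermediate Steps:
V(o, k) = -5 (V(o, k) = -6 + k/k = -6 + 1 = -5)
(V(-101, 200) + s(32))/(1500 + ((-329 + 98)/(551 - 111))*(-249)) = (-5 + 32)/(1500 + ((-329 + 98)/(551 - 111))*(-249)) = 27/(1500 - 231/440*(-249)) = 27/(1500 - 231*1/440*(-249)) = 27/(1500 - 21/40*(-249)) = 27/(1500 + 5229/40) = 27/(65229/40) = 27*(40/65229) = 360/21743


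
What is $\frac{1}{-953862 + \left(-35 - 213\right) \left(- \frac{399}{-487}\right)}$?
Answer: $- \frac{487}{464629746} \approx -1.0481 \cdot 10^{-6}$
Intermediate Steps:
$\frac{1}{-953862 + \left(-35 - 213\right) \left(- \frac{399}{-487}\right)} = \frac{1}{-953862 - 248 \left(\left(-399\right) \left(- \frac{1}{487}\right)\right)} = \frac{1}{-953862 - \frac{98952}{487}} = \frac{1}{- \frac{464629746}{487}} = - \frac{487}{464629746}$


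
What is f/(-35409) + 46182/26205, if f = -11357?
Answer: 644289541/309297615 ≈ 2.0831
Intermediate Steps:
f/(-35409) + 46182/26205 = -11357/(-35409) + 46182/26205 = -11357*(-1/35409) + 46182*(1/26205) = 11357/35409 + 15394/8735 = 644289541/309297615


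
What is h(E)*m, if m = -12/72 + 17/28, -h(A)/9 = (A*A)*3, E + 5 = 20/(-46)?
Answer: -5203125/14812 ≈ -351.28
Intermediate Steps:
E = -125/23 (E = -5 + 20/(-46) = -5 + 20*(-1/46) = -5 - 10/23 = -125/23 ≈ -5.4348)
h(A) = -27*A² (h(A) = -9*A*A*3 = -9*A²*3 = -27*A²)
m = 37/84 (m = -12*1/72 + 17*(1/28) = -⅙ + 17/28 = 37/84 ≈ 0.44048)
h(E)*m = -27*(-125/23)²*(37/84) = -27*15625/529*(37/84) = -421875/529*37/84 = -5203125/14812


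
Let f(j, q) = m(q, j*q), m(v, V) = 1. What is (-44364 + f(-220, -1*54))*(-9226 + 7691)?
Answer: 68097205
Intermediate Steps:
f(j, q) = 1
(-44364 + f(-220, -1*54))*(-9226 + 7691) = (-44364 + 1)*(-9226 + 7691) = -44363*(-1535) = 68097205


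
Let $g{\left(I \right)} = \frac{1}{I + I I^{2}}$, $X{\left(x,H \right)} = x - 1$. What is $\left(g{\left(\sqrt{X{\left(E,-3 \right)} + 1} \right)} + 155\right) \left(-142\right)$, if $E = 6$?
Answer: $-22010 - \frac{71 \sqrt{6}}{21} \approx -22018.0$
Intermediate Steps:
$X{\left(x,H \right)} = -1 + x$
$g{\left(I \right)} = \frac{1}{I + I^{3}}$
$\left(g{\left(\sqrt{X{\left(E,-3 \right)} + 1} \right)} + 155\right) \left(-142\right) = \left(\frac{1}{\sqrt{\left(-1 + 6\right) + 1} + \left(\sqrt{\left(-1 + 6\right) + 1}\right)^{3}} + 155\right) \left(-142\right) = \left(\frac{1}{\sqrt{5 + 1} + \left(\sqrt{5 + 1}\right)^{3}} + 155\right) \left(-142\right) = \left(\frac{1}{\sqrt{6} + \left(\sqrt{6}\right)^{3}} + 155\right) \left(-142\right) = \left(\frac{1}{\sqrt{6} + 6 \sqrt{6}} + 155\right) \left(-142\right) = \left(\frac{1}{7 \sqrt{6}} + 155\right) \left(-142\right) = \left(\frac{\sqrt{6}}{42} + 155\right) \left(-142\right) = \left(155 + \frac{\sqrt{6}}{42}\right) \left(-142\right) = -22010 - \frac{71 \sqrt{6}}{21}$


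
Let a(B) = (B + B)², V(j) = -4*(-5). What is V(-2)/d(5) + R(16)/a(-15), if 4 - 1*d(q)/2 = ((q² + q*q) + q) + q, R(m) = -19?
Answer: -629/3150 ≈ -0.19968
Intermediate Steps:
V(j) = 20
d(q) = 8 - 4*q - 4*q² (d(q) = 8 - 2*(((q² + q*q) + q) + q) = 8 - 2*(((q² + q²) + q) + q) = 8 - 2*((2*q² + q) + q) = 8 - 2*((q + 2*q²) + q) = 8 - 2*(2*q + 2*q²) = 8 + (-4*q - 4*q²) = 8 - 4*q - 4*q²)
a(B) = 4*B² (a(B) = (2*B)² = 4*B²)
V(-2)/d(5) + R(16)/a(-15) = 20/(8 - 4*5 - 4*5²) - 19/(4*(-15)²) = 20/(8 - 20 - 4*25) - 19/(4*225) = 20/(8 - 20 - 100) - 19/900 = 20/(-112) - 19*1/900 = 20*(-1/112) - 19/900 = -5/28 - 19/900 = -629/3150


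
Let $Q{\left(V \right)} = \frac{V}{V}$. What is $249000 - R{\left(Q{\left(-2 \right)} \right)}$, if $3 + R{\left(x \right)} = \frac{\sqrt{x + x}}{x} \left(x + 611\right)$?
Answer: $249003 - 612 \sqrt{2} \approx 2.4814 \cdot 10^{5}$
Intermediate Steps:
$Q{\left(V \right)} = 1$
$R{\left(x \right)} = -3 + \frac{\sqrt{2} \left(611 + x\right)}{\sqrt{x}}$ ($R{\left(x \right)} = -3 + \frac{\sqrt{x + x}}{x} \left(x + 611\right) = -3 + \frac{\sqrt{2 x}}{x} \left(611 + x\right) = -3 + \frac{\sqrt{2} \sqrt{x}}{x} \left(611 + x\right) = -3 + \frac{\sqrt{2}}{\sqrt{x}} \left(611 + x\right) = -3 + \frac{\sqrt{2} \left(611 + x\right)}{\sqrt{x}}$)
$249000 - R{\left(Q{\left(-2 \right)} \right)} = 249000 - \left(-3 + \sqrt{2} \sqrt{1} + 611 \sqrt{2} \frac{1}{\sqrt{1}}\right) = 249000 - \left(-3 + \sqrt{2} \cdot 1 + 611 \sqrt{2} \cdot 1\right) = 249000 - \left(-3 + \sqrt{2} + 611 \sqrt{2}\right) = 249000 - \left(-3 + 612 \sqrt{2}\right) = 249000 + \left(3 - 612 \sqrt{2}\right) = 249003 - 612 \sqrt{2}$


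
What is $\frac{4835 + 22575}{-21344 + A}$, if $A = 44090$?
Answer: $\frac{13705}{11373} \approx 1.205$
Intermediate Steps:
$\frac{4835 + 22575}{-21344 + A} = \frac{4835 + 22575}{-21344 + 44090} = \frac{27410}{22746} = 27410 \cdot \frac{1}{22746} = \frac{13705}{11373}$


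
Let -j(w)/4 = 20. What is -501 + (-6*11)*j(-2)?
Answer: 4779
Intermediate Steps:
j(w) = -80 (j(w) = -4*20 = -80)
-501 + (-6*11)*j(-2) = -501 - 6*11*(-80) = -501 - 66*(-80) = -501 + 5280 = 4779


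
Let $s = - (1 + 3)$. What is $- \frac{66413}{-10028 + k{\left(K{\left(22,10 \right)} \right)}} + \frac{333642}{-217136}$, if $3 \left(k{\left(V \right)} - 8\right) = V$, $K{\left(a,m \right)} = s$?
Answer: $\frac{2076959151}{407998544} \approx 5.0906$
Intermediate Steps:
$s = -4$ ($s = \left(-1\right) 4 = -4$)
$K{\left(a,m \right)} = -4$
$k{\left(V \right)} = 8 + \frac{V}{3}$
$- \frac{66413}{-10028 + k{\left(K{\left(22,10 \right)} \right)}} + \frac{333642}{-217136} = - \frac{66413}{-10028 + \left(8 + \frac{1}{3} \left(-4\right)\right)} + \frac{333642}{-217136} = - \frac{66413}{-10028 + \left(8 - \frac{4}{3}\right)} + 333642 \left(- \frac{1}{217136}\right) = - \frac{66413}{-10028 + \frac{20}{3}} - \frac{166821}{108568} = - \frac{66413}{- \frac{30064}{3}} - \frac{166821}{108568} = \left(-66413\right) \left(- \frac{3}{30064}\right) - \frac{166821}{108568} = \frac{199239}{30064} - \frac{166821}{108568} = \frac{2076959151}{407998544}$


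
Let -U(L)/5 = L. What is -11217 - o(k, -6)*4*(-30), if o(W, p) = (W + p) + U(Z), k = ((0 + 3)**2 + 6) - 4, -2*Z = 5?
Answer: -9117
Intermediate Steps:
Z = -5/2 (Z = -1/2*5 = -5/2 ≈ -2.5000)
U(L) = -5*L
k = 11 (k = (3**2 + 6) - 4 = (9 + 6) - 4 = 15 - 4 = 11)
o(W, p) = 25/2 + W + p (o(W, p) = (W + p) - 5*(-5/2) = (W + p) + 25/2 = 25/2 + W + p)
-11217 - o(k, -6)*4*(-30) = -11217 - (25/2 + 11 - 6)*4*(-30) = -11217 - (35/2)*4*(-30) = -11217 - 70*(-30) = -11217 - 1*(-2100) = -11217 + 2100 = -9117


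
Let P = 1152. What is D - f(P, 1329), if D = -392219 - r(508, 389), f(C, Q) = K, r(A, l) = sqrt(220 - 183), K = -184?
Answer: -392035 - sqrt(37) ≈ -3.9204e+5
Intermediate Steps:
r(A, l) = sqrt(37)
f(C, Q) = -184
D = -392219 - sqrt(37) ≈ -3.9223e+5
D - f(P, 1329) = (-392219 - sqrt(37)) - 1*(-184) = (-392219 - sqrt(37)) + 184 = -392035 - sqrt(37)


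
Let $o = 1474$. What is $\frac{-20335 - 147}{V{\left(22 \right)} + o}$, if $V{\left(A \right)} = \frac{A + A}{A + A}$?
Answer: $- \frac{20482}{1475} \approx -13.886$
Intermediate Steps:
$V{\left(A \right)} = 1$ ($V{\left(A \right)} = \frac{2 A}{2 A} = 2 A \frac{1}{2 A} = 1$)
$\frac{-20335 - 147}{V{\left(22 \right)} + o} = \frac{-20335 - 147}{1 + 1474} = - \frac{20482}{1475}$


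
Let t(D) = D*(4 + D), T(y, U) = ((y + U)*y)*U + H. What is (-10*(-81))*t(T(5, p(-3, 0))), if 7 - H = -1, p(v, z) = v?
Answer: 320760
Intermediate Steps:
H = 8 (H = 7 - 1*(-1) = 7 + 1 = 8)
T(y, U) = 8 + U*y*(U + y) (T(y, U) = ((y + U)*y)*U + 8 = ((U + y)*y)*U + 8 = (y*(U + y))*U + 8 = U*y*(U + y) + 8 = 8 + U*y*(U + y))
(-10*(-81))*t(T(5, p(-3, 0))) = (-10*(-81))*((8 - 3*5² + 5*(-3)²)*(4 + (8 - 3*5² + 5*(-3)²))) = 810*((8 - 3*25 + 5*9)*(4 + (8 - 3*25 + 5*9))) = 810*((8 - 75 + 45)*(4 + (8 - 75 + 45))) = 810*(-22*(4 - 22)) = 810*(-22*(-18)) = 810*396 = 320760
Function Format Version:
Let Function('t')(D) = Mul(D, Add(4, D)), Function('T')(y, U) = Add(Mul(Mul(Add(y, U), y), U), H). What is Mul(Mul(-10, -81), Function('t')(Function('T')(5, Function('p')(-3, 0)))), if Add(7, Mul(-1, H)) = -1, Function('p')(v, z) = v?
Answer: 320760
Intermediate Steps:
H = 8 (H = Add(7, Mul(-1, -1)) = Add(7, 1) = 8)
Function('T')(y, U) = Add(8, Mul(U, y, Add(U, y))) (Function('T')(y, U) = Add(Mul(Mul(Add(y, U), y), U), 8) = Add(Mul(Mul(Add(U, y), y), U), 8) = Add(Mul(Mul(y, Add(U, y)), U), 8) = Add(Mul(U, y, Add(U, y)), 8) = Add(8, Mul(U, y, Add(U, y))))
Mul(Mul(-10, -81), Function('t')(Function('T')(5, Function('p')(-3, 0)))) = Mul(Mul(-10, -81), Mul(Add(8, Mul(-3, Pow(5, 2)), Mul(5, Pow(-3, 2))), Add(4, Add(8, Mul(-3, Pow(5, 2)), Mul(5, Pow(-3, 2)))))) = Mul(810, Mul(Add(8, Mul(-3, 25), Mul(5, 9)), Add(4, Add(8, Mul(-3, 25), Mul(5, 9))))) = Mul(810, Mul(Add(8, -75, 45), Add(4, Add(8, -75, 45)))) = Mul(810, Mul(-22, Add(4, -22))) = Mul(810, Mul(-22, -18)) = Mul(810, 396) = 320760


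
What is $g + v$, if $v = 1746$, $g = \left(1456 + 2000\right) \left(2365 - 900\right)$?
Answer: $5064786$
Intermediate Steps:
$g = 5063040$ ($g = 3456 \cdot 1465 = 5063040$)
$g + v = 5063040 + 1746 = 5064786$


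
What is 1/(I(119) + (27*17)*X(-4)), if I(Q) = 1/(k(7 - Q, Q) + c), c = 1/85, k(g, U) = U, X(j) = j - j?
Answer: 10116/85 ≈ 119.01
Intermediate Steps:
X(j) = 0
c = 1/85 ≈ 0.011765
I(Q) = 1/(1/85 + Q) (I(Q) = 1/(Q + 1/85) = 1/(1/85 + Q))
1/(I(119) + (27*17)*X(-4)) = 1/(85/(1 + 85*119) + (27*17)*0) = 1/(85/(1 + 10115) + 459*0) = 1/(85/10116 + 0) = 1/(85/10116) = 10116/85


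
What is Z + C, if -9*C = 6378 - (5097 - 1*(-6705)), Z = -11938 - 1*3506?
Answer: -44524/3 ≈ -14841.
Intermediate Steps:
Z = -15444 (Z = -11938 - 3506 = -15444)
C = 1808/3 (C = -(6378 - (5097 - 1*(-6705)))/9 = -(6378 - (5097 + 6705))/9 = -(6378 - 1*11802)/9 = -(6378 - 11802)/9 = -⅑*(-5424) = 1808/3 ≈ 602.67)
Z + C = -15444 + 1808/3 = -44524/3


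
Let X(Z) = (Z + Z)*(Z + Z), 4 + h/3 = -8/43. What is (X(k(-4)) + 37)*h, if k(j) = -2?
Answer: -28620/43 ≈ -665.58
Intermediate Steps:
h = -540/43 (h = -12 + 3*(-8/43) = -12 - 24/43 = -540/43 ≈ -12.558)
X(Z) = 4*Z² (X(Z) = (2*Z)*(2*Z) = 4*Z²)
(X(k(-4)) + 37)*h = (4*(-2)² + 37)*(-540/43) = (4*4 + 37)*(-540/43) = (16 + 37)*(-540/43) = 53*(-540/43) = -28620/43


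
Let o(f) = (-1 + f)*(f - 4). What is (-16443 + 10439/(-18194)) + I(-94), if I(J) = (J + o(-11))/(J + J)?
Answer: -639163049/38869 ≈ -16444.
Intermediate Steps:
o(f) = (-1 + f)*(-4 + f)
I(J) = (180 + J)/(2*J) (I(J) = (J + (4 + (-11)² - 5*(-11)))/(J + J) = (J + (4 + 121 + 55))/((2*J)) = (J + 180)*(1/(2*J)) = (180 + J)*(1/(2*J)) = (180 + J)/(2*J))
(-16443 + 10439/(-18194)) + I(-94) = (-16443 + 10439/(-18194)) + (½)*(180 - 94)/(-94) = (-16443 + 10439*(-1/18194)) + (½)*(-1/94)*86 = (-16443 - 949/1654) - 43/94 = -27197671/1654 - 43/94 = -639163049/38869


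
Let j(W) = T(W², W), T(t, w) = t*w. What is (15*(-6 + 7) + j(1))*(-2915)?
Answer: -46640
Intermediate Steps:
j(W) = W³ (j(W) = W²*W = W³)
(15*(-6 + 7) + j(1))*(-2915) = (15*(-6 + 7) + 1³)*(-2915) = (15*1 + 1)*(-2915) = (15 + 1)*(-2915) = 16*(-2915) = -46640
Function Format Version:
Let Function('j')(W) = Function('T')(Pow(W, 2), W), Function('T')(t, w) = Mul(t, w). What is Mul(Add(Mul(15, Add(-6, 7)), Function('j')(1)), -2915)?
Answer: -46640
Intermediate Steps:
Function('j')(W) = Pow(W, 3) (Function('j')(W) = Mul(Pow(W, 2), W) = Pow(W, 3))
Mul(Add(Mul(15, Add(-6, 7)), Function('j')(1)), -2915) = Mul(Add(Mul(15, Add(-6, 7)), Pow(1, 3)), -2915) = Mul(Add(Mul(15, 1), 1), -2915) = Mul(Add(15, 1), -2915) = Mul(16, -2915) = -46640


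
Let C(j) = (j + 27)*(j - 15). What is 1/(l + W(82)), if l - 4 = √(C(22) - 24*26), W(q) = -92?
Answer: -88/8025 - I*√281/8025 ≈ -0.010966 - 0.0020889*I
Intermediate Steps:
C(j) = (-15 + j)*(27 + j) (C(j) = (27 + j)*(-15 + j) = (-15 + j)*(27 + j))
l = 4 + I*√281 (l = 4 + √((-405 + 22² + 12*22) - 24*26) = 4 + √((-405 + 484 + 264) - 624) = 4 + √(343 - 624) = 4 + √(-281) = 4 + I*√281 ≈ 4.0 + 16.763*I)
1/(l + W(82)) = 1/((4 + I*√281) - 92) = 1/(-88 + I*√281)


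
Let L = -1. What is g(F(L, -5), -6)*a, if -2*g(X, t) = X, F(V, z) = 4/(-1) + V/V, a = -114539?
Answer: -343617/2 ≈ -1.7181e+5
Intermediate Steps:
F(V, z) = -3 (F(V, z) = 4*(-1) + 1 = -4 + 1 = -3)
g(X, t) = -X/2
g(F(L, -5), -6)*a = -½*(-3)*(-114539) = (3/2)*(-114539) = -343617/2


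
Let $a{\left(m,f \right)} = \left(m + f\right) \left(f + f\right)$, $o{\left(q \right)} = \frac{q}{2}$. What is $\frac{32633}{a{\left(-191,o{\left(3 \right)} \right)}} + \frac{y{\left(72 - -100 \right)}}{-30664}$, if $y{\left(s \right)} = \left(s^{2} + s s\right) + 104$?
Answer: $- \frac{258588611}{4358121} \approx -59.335$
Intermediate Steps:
$o{\left(q \right)} = \frac{q}{2}$ ($o{\left(q \right)} = q \frac{1}{2} = \frac{q}{2}$)
$a{\left(m,f \right)} = 2 f \left(f + m\right)$ ($a{\left(m,f \right)} = \left(f + m\right) 2 f = 2 f \left(f + m\right)$)
$y{\left(s \right)} = 104 + 2 s^{2}$ ($y{\left(s \right)} = \left(s^{2} + s^{2}\right) + 104 = 2 s^{2} + 104 = 104 + 2 s^{2}$)
$\frac{32633}{a{\left(-191,o{\left(3 \right)} \right)}} + \frac{y{\left(72 - -100 \right)}}{-30664} = \frac{32633}{2 \cdot \frac{1}{2} \cdot 3 \left(\frac{1}{2} \cdot 3 - 191\right)} + \frac{104 + 2 \left(72 - -100\right)^{2}}{-30664} = \frac{32633}{2 \cdot \frac{3}{2} \left(\frac{3}{2} - 191\right)} + \left(104 + 2 \left(72 + 100\right)^{2}\right) \left(- \frac{1}{30664}\right) = \frac{32633}{2 \cdot \frac{3}{2} \left(- \frac{379}{2}\right)} + \left(104 + 2 \cdot 172^{2}\right) \left(- \frac{1}{30664}\right) = \frac{32633}{- \frac{1137}{2}} + \left(104 + 2 \cdot 29584\right) \left(- \frac{1}{30664}\right) = 32633 \left(- \frac{2}{1137}\right) + \left(104 + 59168\right) \left(- \frac{1}{30664}\right) = - \frac{65266}{1137} + 59272 \left(- \frac{1}{30664}\right) = - \frac{65266}{1137} - \frac{7409}{3833} = - \frac{258588611}{4358121}$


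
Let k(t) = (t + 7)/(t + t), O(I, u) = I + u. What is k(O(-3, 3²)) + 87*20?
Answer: 20893/12 ≈ 1741.1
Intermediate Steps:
k(t) = (7 + t)/(2*t) (k(t) = (7 + t)/((2*t)) = (7 + t)*(1/(2*t)) = (7 + t)/(2*t))
k(O(-3, 3²)) + 87*20 = (7 + (-3 + 3²))/(2*(-3 + 3²)) + 87*20 = (7 + (-3 + 9))/(2*(-3 + 9)) + 1740 = (½)*(7 + 6)/6 + 1740 = (½)*(⅙)*13 + 1740 = 13/12 + 1740 = 20893/12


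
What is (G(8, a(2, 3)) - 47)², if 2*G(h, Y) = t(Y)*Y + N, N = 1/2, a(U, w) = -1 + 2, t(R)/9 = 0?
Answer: 34969/16 ≈ 2185.6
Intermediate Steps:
t(R) = 0 (t(R) = 9*0 = 0)
a(U, w) = 1
N = ½ ≈ 0.50000
G(h, Y) = ¼ (G(h, Y) = (0*Y + ½)/2 = (0 + ½)/2 = (½)*(½) = ¼)
(G(8, a(2, 3)) - 47)² = (¼ - 47)² = (-187/4)² = 34969/16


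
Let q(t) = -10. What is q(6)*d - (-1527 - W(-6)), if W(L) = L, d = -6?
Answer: 1581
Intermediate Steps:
q(6)*d - (-1527 - W(-6)) = -10*(-6) - (-1527 - 1*(-6)) = 60 - (-1527 + 6) = 60 - 1*(-1521) = 60 + 1521 = 1581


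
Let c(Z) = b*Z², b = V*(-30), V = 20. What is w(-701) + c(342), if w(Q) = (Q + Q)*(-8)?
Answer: -70167184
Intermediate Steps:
w(Q) = -16*Q (w(Q) = (2*Q)*(-8) = -16*Q)
b = -600 (b = 20*(-30) = -600)
c(Z) = -600*Z²
w(-701) + c(342) = -16*(-701) - 600*342² = 11216 - 600*116964 = 11216 - 70178400 = -70167184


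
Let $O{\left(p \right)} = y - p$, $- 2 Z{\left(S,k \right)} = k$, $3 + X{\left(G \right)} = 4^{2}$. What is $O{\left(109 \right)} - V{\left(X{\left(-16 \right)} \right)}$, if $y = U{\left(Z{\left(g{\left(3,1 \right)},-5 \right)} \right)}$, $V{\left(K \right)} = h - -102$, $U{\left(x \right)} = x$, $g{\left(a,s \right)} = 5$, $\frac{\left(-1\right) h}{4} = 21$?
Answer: $- \frac{249}{2} \approx -124.5$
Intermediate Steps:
$h = -84$ ($h = \left(-4\right) 21 = -84$)
$X{\left(G \right)} = 13$ ($X{\left(G \right)} = -3 + 4^{2} = -3 + 16 = 13$)
$Z{\left(S,k \right)} = - \frac{k}{2}$
$V{\left(K \right)} = 18$ ($V{\left(K \right)} = -84 - -102 = -84 + 102 = 18$)
$y = \frac{5}{2}$ ($y = \left(- \frac{1}{2}\right) \left(-5\right) = \frac{5}{2} \approx 2.5$)
$O{\left(p \right)} = \frac{5}{2} - p$
$O{\left(109 \right)} - V{\left(X{\left(-16 \right)} \right)} = \left(\frac{5}{2} - 109\right) - 18 = - \frac{213}{2} - 18 = - \frac{249}{2}$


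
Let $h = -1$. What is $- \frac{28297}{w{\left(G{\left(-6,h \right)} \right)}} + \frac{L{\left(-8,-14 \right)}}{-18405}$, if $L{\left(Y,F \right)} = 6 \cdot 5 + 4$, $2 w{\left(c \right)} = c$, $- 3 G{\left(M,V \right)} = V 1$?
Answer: $- \frac{3124837744}{18405} \approx -1.6978 \cdot 10^{5}$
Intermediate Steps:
$G{\left(M,V \right)} = - \frac{V}{3}$ ($G{\left(M,V \right)} = - \frac{V 1}{3} = - \frac{V}{3}$)
$w{\left(c \right)} = \frac{c}{2}$
$L{\left(Y,F \right)} = 34$ ($L{\left(Y,F \right)} = 30 + 4 = 34$)
$- \frac{28297}{w{\left(G{\left(-6,h \right)} \right)}} + \frac{L{\left(-8,-14 \right)}}{-18405} = - \frac{28297}{\frac{1}{2} \left(\left(- \frac{1}{3}\right) \left(-1\right)\right)} + \frac{34}{-18405} = - \frac{28297}{\frac{1}{2} \cdot \frac{1}{3}} + 34 \left(- \frac{1}{18405}\right) = - 28297 \frac{1}{\frac{1}{6}} - \frac{34}{18405} = \left(-28297\right) 6 - \frac{34}{18405} = -169782 - \frac{34}{18405} = - \frac{3124837744}{18405}$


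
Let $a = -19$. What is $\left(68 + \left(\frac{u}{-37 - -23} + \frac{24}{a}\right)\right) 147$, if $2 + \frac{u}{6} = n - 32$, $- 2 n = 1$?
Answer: $\frac{455385}{38} \approx 11984.0$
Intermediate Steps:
$n = - \frac{1}{2}$ ($n = \left(- \frac{1}{2}\right) 1 = - \frac{1}{2} \approx -0.5$)
$u = -207$ ($u = -12 + 6 \left(- \frac{1}{2} - 32\right) = -12 + 6 \left(- \frac{65}{2}\right) = -12 - 195 = -207$)
$\left(68 + \left(\frac{u}{-37 - -23} + \frac{24}{a}\right)\right) 147 = \left(68 - \left(\frac{24}{19} + \frac{207}{-37 - -23}\right)\right) 147 = \left(68 - \left(\frac{24}{19} + \frac{207}{-37 + 23}\right)\right) 147 = \left(68 - \left(\frac{24}{19} + \frac{207}{-14}\right)\right) 147 = \left(68 - - \frac{3597}{266}\right) 147 = \left(68 + \left(\frac{207}{14} - \frac{24}{19}\right)\right) 147 = \left(68 + \frac{3597}{266}\right) 147 = \frac{21685}{266} \cdot 147 = \frac{455385}{38}$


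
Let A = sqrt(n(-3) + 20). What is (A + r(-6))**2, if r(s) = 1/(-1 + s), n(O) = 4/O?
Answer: 2747/147 - 4*sqrt(42)/21 ≈ 17.453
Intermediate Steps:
A = 2*sqrt(42)/3 (A = sqrt(4/(-3) + 20) = sqrt(4*(-1/3) + 20) = sqrt(-4/3 + 20) = sqrt(56/3) = 2*sqrt(42)/3 ≈ 4.3205)
(A + r(-6))**2 = (2*sqrt(42)/3 + 1/(-1 - 6))**2 = (2*sqrt(42)/3 + 1/(-7))**2 = (2*sqrt(42)/3 - 1/7)**2 = (-1/7 + 2*sqrt(42)/3)**2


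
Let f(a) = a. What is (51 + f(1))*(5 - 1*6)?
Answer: -52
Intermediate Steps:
(51 + f(1))*(5 - 1*6) = (51 + 1)*(5 - 1*6) = 52*(5 - 6) = 52*(-1) = -52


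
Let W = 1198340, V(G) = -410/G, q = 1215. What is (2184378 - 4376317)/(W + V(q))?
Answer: -532641177/291196538 ≈ -1.8291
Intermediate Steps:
V(G) = -410/G
(2184378 - 4376317)/(W + V(q)) = (2184378 - 4376317)/(1198340 - 410/1215) = -2191939/(1198340 - 410*1/1215) = -2191939/(1198340 - 82/243) = -2191939/291196538/243 = -2191939*243/291196538 = -532641177/291196538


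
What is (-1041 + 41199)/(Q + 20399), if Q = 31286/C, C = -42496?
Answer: 284425728/144474103 ≈ 1.9687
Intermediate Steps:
Q = -15643/21248 (Q = 31286/(-42496) = 31286*(-1/42496) = -15643/21248 ≈ -0.73621)
(-1041 + 41199)/(Q + 20399) = (-1041 + 41199)/(-15643/21248 + 20399) = 40158/(433422309/21248) = 40158*(21248/433422309) = 284425728/144474103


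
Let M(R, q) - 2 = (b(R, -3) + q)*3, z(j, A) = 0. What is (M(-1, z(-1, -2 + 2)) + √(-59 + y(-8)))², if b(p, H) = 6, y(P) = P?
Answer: (20 + I*√67)² ≈ 333.0 + 327.41*I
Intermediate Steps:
M(R, q) = 20 + 3*q (M(R, q) = 2 + (6 + q)*3 = 2 + (18 + 3*q) = 20 + 3*q)
(M(-1, z(-1, -2 + 2)) + √(-59 + y(-8)))² = ((20 + 3*0) + √(-59 - 8))² = ((20 + 0) + √(-67))² = (20 + I*√67)²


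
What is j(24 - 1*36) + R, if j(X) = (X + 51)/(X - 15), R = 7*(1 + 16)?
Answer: 1058/9 ≈ 117.56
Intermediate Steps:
R = 119 (R = 7*17 = 119)
j(X) = (51 + X)/(-15 + X)
j(24 - 1*36) + R = (51 + (24 - 1*36))/(-15 + (24 - 1*36)) + 119 = (51 + (24 - 36))/(-15 + (24 - 36)) + 119 = (51 - 12)/(-15 - 12) + 119 = 39/(-27) + 119 = -1/27*39 + 119 = -13/9 + 119 = 1058/9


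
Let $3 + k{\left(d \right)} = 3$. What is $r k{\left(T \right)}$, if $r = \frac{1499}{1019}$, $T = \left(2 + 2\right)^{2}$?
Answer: $0$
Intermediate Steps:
$T = 16$ ($T = 4^{2} = 16$)
$r = \frac{1499}{1019}$ ($r = 1499 \cdot \frac{1}{1019} = \frac{1499}{1019} \approx 1.4711$)
$k{\left(d \right)} = 0$ ($k{\left(d \right)} = -3 + 3 = 0$)
$r k{\left(T \right)} = \frac{1499}{1019} \cdot 0 = 0$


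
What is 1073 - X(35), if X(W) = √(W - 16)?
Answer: 1073 - √19 ≈ 1068.6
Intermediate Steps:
X(W) = √(-16 + W)
1073 - X(35) = 1073 - √(-16 + 35) = 1073 - √19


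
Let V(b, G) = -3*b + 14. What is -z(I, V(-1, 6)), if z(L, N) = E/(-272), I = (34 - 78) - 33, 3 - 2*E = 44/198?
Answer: 25/4896 ≈ 0.0051062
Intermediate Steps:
E = 25/18 (E = 3/2 - 22/198 = 3/2 - ½*2/9 = 3/2 - ⅑ = 25/18 ≈ 1.3889)
V(b, G) = 14 - 3*b
I = -77 (I = -44 - 33 = -77)
z(L, N) = -25/4896 (z(L, N) = (25/18)/(-272) = (25/18)*(-1/272) = -25/4896)
-z(I, V(-1, 6)) = -1*(-25/4896) = 25/4896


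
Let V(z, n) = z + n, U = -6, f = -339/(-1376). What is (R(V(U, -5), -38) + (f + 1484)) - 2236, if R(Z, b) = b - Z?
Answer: -1071565/1376 ≈ -778.75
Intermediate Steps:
f = 339/1376 (f = -339*(-1/1376) = 339/1376 ≈ 0.24637)
V(z, n) = n + z
(R(V(U, -5), -38) + (f + 1484)) - 2236 = ((-38 - (-5 - 6)) + (339/1376 + 1484)) - 2236 = ((-38 - 1*(-11)) + 2042323/1376) - 2236 = ((-38 + 11) + 2042323/1376) - 2236 = (-27 + 2042323/1376) - 2236 = 2005171/1376 - 2236 = -1071565/1376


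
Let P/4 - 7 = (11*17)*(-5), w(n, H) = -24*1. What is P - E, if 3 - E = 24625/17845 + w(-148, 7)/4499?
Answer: -59629426746/16056931 ≈ -3713.6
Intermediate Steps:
w(n, H) = -24
P = -3712 (P = 28 + 4*((11*17)*(-5)) = 28 + 4*(187*(-5)) = 28 + 4*(-935) = 28 - 3740 = -3712)
E = 26098874/16056931 (E = 3 - (24625/17845 - 24/4499) = 3 - (24625*(1/17845) - 24*1/4499) = 3 - (4925/3569 - 24/4499) = 3 - 1*22071919/16056931 = 3 - 22071919/16056931 = 26098874/16056931 ≈ 1.6254)
P - E = -3712 - 1*26098874/16056931 = -3712 - 26098874/16056931 = -59629426746/16056931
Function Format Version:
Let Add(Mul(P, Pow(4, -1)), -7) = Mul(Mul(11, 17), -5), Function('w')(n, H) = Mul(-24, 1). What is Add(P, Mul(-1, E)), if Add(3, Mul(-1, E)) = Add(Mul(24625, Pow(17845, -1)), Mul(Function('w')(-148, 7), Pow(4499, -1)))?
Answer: Rational(-59629426746, 16056931) ≈ -3713.6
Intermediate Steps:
Function('w')(n, H) = -24
P = -3712 (P = Add(28, Mul(4, Mul(Mul(11, 17), -5))) = Add(28, Mul(4, Mul(187, -5))) = Add(28, Mul(4, -935)) = Add(28, -3740) = -3712)
E = Rational(26098874, 16056931) (E = Add(3, Mul(-1, Add(Mul(24625, Pow(17845, -1)), Mul(-24, Pow(4499, -1))))) = Add(3, Mul(-1, Add(Mul(24625, Rational(1, 17845)), Mul(-24, Rational(1, 4499))))) = Add(3, Mul(-1, Add(Rational(4925, 3569), Rational(-24, 4499)))) = Add(3, Mul(-1, Rational(22071919, 16056931))) = Add(3, Rational(-22071919, 16056931)) = Rational(26098874, 16056931) ≈ 1.6254)
Add(P, Mul(-1, E)) = Add(-3712, Mul(-1, Rational(26098874, 16056931))) = Add(-3712, Rational(-26098874, 16056931)) = Rational(-59629426746, 16056931)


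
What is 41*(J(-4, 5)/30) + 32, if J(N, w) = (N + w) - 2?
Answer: 919/30 ≈ 30.633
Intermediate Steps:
J(N, w) = -2 + N + w
41*(J(-4, 5)/30) + 32 = 41*((-2 - 4 + 5)/30) + 32 = 41*(-1*1/30) + 32 = 41*(-1/30) + 32 = -41/30 + 32 = 919/30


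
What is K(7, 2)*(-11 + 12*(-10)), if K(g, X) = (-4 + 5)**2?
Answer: -131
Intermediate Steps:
K(g, X) = 1 (K(g, X) = 1**2 = 1)
K(7, 2)*(-11 + 12*(-10)) = 1*(-11 + 12*(-10)) = 1*(-11 - 120) = 1*(-131) = -131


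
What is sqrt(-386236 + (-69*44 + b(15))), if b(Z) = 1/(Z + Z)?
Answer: I*sqrt(350344770)/30 ≈ 623.92*I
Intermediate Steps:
b(Z) = 1/(2*Z)
sqrt(-386236 + (-69*44 + b(15))) = sqrt(-386236 + (-69*44 + (1/2)/15)) = sqrt(-386236 + (-3036 + (1/2)*(1/15))) = sqrt(-386236 + (-3036 + 1/30)) = sqrt(-386236 - 91079/30) = sqrt(-11678159/30) = I*sqrt(350344770)/30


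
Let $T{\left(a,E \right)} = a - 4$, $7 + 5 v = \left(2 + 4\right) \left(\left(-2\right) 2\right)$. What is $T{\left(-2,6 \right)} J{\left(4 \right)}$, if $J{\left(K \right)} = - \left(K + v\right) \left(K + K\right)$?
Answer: $- \frac{528}{5} \approx -105.6$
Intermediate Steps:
$v = - \frac{31}{5}$ ($v = - \frac{7}{5} + \frac{\left(2 + 4\right) \left(\left(-2\right) 2\right)}{5} = - \frac{7}{5} + \frac{6 \left(-4\right)}{5} = - \frac{7}{5} + \frac{1}{5} \left(-24\right) = - \frac{7}{5} - \frac{24}{5} = - \frac{31}{5} \approx -6.2$)
$T{\left(a,E \right)} = -4 + a$
$J{\left(K \right)} = - 2 K \left(- \frac{31}{5} + K\right)$ ($J{\left(K \right)} = - \left(K - \frac{31}{5}\right) \left(K + K\right) = - \left(- \frac{31}{5} + K\right) 2 K = - 2 K \left(- \frac{31}{5} + K\right)$)
$T{\left(-2,6 \right)} J{\left(4 \right)} = \left(-4 - 2\right) \frac{2}{5} \cdot 4 \left(31 - 20\right) = - 6 \cdot \frac{2}{5} \cdot 4 \left(31 - 20\right) = - 6 \cdot \frac{2}{5} \cdot 4 \cdot 11 = \left(-6\right) \frac{88}{5} = - \frac{528}{5}$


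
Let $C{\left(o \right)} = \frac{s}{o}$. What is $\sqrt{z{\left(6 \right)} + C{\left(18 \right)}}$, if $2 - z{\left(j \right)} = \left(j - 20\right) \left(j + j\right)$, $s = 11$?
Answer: $\frac{\sqrt{6142}}{6} \approx 13.062$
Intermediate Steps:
$z{\left(j \right)} = 2 - 2 j \left(-20 + j\right)$ ($z{\left(j \right)} = 2 - \left(j - 20\right) \left(j + j\right) = 2 - \left(-20 + j\right) 2 j = 2 - 2 j \left(-20 + j\right)$)
$C{\left(o \right)} = \frac{11}{o}$
$\sqrt{z{\left(6 \right)} + C{\left(18 \right)}} = \sqrt{\left(2 - 2 \cdot 6^{2} + 40 \cdot 6\right) + \frac{11}{18}} = \sqrt{\left(2 - 72 + 240\right) + 11 \cdot \frac{1}{18}} = \sqrt{\left(2 - 72 + 240\right) + \frac{11}{18}} = \sqrt{170 + \frac{11}{18}} = \sqrt{\frac{3071}{18}} = \frac{\sqrt{6142}}{6}$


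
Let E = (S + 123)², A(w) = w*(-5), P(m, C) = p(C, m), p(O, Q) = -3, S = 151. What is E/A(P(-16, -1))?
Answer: 75076/15 ≈ 5005.1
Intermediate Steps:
P(m, C) = -3
A(w) = -5*w
E = 75076 (E = (151 + 123)² = 274² = 75076)
E/A(P(-16, -1)) = 75076/((-5*(-3))) = 75076/15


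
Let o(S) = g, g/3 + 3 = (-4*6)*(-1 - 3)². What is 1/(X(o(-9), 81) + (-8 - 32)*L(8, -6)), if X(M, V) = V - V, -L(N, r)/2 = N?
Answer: 1/640 ≈ 0.0015625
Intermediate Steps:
L(N, r) = -2*N
g = -1161 (g = -9 + 3*((-4*6)*(-1 - 3)²) = -9 + 3*(-24*(-4)²) = -9 + 3*(-24*16) = -9 + 3*(-384) = -9 - 1152 = -1161)
o(S) = -1161
X(M, V) = 0
1/(X(o(-9), 81) + (-8 - 32)*L(8, -6)) = 1/(0 + (-8 - 32)*(-2*8)) = 1/(0 - 40*(-16)) = 1/(0 + 640) = 1/640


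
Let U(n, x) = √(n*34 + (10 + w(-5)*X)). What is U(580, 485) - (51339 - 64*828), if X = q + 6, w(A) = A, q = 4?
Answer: 1653 + 4*√1230 ≈ 1793.3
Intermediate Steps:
X = 10 (X = 4 + 6 = 10)
U(n, x) = √(-40 + 34*n) (U(n, x) = √(n*34 + (10 - 5*10)) = √(34*n + (10 - 50)) = √(34*n - 40) = √(-40 + 34*n))
U(580, 485) - (51339 - 64*828) = √(-40 + 34*580) - (51339 - 64*828) = √(-40 + 19720) - (51339 - 1*52992) = √19680 - (51339 - 52992) = 4*√1230 - 1*(-1653) = 4*√1230 + 1653 = 1653 + 4*√1230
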